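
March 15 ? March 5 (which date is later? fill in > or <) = >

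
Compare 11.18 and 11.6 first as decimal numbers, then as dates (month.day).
As decimals: 11.18 < 11.6. As dates: 11/18 is later than 11/6 (day 18 > day 6).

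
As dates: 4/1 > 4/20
False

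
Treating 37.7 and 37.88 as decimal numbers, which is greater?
37.88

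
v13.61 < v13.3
False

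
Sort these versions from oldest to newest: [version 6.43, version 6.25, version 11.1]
[version 6.25, version 6.43, version 11.1]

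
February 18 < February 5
False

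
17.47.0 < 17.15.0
False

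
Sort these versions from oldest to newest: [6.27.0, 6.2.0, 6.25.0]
[6.2.0, 6.25.0, 6.27.0]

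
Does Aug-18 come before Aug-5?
No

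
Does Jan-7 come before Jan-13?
Yes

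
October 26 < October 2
False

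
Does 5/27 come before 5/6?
No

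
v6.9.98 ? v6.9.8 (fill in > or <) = >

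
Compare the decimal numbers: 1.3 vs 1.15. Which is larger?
1.3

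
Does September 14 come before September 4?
No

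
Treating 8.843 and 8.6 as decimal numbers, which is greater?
8.843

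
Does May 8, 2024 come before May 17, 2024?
Yes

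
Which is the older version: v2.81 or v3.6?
v2.81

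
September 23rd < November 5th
True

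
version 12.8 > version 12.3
True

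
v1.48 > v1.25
True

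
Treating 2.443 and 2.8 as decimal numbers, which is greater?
2.8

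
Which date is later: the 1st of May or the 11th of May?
the 11th of May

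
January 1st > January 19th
False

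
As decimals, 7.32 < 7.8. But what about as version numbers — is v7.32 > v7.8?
True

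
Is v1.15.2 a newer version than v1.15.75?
No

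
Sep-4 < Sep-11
True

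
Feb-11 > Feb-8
True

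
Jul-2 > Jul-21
False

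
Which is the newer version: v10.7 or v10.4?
v10.7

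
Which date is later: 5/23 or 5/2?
5/23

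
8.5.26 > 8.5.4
True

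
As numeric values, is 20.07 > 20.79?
False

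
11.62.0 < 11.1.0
False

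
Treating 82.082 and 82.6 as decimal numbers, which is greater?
82.6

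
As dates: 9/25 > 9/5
True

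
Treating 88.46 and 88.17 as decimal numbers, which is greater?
88.46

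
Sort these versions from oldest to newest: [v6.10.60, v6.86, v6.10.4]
[v6.10.4, v6.10.60, v6.86]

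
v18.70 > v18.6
True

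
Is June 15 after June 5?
Yes. Day 15 comes after day 5 in June — this is a date comparison, not a decimal one (the decimal 6.15 would be smaller than 6.5).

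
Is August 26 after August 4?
Yes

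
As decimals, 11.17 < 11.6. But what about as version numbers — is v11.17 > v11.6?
True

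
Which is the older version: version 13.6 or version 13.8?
version 13.6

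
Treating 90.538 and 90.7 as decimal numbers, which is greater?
90.7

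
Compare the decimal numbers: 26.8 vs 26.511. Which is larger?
26.8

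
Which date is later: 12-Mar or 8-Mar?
12-Mar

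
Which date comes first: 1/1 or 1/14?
1/1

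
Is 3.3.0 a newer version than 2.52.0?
Yes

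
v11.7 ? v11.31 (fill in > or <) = <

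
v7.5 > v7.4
True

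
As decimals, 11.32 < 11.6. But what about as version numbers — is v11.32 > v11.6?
True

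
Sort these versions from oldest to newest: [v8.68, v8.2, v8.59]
[v8.2, v8.59, v8.68]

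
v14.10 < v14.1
False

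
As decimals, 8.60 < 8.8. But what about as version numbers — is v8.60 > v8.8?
True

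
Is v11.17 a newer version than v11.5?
Yes. Version numbers are compared segment by segment as integers, not as decimals: minor version 17 > 5, so v11.17 > v11.5 (even though the decimal 11.17 < 11.5).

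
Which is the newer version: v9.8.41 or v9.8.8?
v9.8.41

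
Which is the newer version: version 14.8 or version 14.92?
version 14.92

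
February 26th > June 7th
False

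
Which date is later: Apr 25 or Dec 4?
Dec 4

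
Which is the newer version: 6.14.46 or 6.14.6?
6.14.46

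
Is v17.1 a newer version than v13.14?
Yes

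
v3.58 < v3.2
False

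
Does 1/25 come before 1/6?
No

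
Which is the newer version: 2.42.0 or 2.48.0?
2.48.0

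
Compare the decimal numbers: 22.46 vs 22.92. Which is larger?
22.92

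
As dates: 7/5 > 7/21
False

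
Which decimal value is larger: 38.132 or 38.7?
38.7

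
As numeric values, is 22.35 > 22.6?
False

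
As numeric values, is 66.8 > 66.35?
True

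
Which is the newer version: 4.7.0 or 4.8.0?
4.8.0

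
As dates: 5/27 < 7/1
True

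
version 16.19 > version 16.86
False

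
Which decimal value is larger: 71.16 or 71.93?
71.93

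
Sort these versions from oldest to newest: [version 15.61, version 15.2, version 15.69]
[version 15.2, version 15.61, version 15.69]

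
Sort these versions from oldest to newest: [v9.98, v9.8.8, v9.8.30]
[v9.8.8, v9.8.30, v9.98]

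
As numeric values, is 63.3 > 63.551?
False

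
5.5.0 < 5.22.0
True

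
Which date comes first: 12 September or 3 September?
3 September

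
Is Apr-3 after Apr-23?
No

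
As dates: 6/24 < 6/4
False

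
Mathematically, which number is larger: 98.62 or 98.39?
98.62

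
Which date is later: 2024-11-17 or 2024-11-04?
2024-11-17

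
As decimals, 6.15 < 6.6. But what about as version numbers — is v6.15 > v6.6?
True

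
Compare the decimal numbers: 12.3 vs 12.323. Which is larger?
12.323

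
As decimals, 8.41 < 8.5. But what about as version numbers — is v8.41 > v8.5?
True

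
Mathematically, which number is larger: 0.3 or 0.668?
0.668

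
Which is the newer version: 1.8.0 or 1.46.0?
1.46.0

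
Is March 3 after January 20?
Yes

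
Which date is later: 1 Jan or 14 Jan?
14 Jan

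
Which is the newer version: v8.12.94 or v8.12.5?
v8.12.94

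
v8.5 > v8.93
False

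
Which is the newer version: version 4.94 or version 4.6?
version 4.94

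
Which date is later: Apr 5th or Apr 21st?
Apr 21st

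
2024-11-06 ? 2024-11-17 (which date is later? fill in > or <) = <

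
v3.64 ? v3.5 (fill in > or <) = >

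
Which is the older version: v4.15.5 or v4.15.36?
v4.15.5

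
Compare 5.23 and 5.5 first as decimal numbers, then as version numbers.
As decimals: 5.23 < 5.5. As versions: v5.23 > v5.5 (minor version 23 > 5).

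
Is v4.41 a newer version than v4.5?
Yes. Version numbers are compared segment by segment as integers, not as decimals: minor version 41 > 5, so v4.41 > v4.5 (even though the decimal 4.41 < 4.5).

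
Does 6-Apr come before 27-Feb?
No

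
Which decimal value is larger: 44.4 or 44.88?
44.88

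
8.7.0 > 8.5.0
True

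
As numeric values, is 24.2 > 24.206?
False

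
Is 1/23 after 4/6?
No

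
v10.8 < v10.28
True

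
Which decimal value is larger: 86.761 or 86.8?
86.8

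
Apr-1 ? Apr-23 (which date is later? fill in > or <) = <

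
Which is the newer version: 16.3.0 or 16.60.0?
16.60.0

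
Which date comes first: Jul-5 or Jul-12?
Jul-5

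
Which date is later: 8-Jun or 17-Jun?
17-Jun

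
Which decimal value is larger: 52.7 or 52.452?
52.7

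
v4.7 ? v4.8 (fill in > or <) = <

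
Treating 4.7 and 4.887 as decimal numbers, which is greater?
4.887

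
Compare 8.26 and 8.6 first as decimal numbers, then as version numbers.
As decimals: 8.26 < 8.6. As versions: v8.26 > v8.6 (minor version 26 > 6).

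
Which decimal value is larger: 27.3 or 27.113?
27.3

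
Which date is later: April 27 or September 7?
September 7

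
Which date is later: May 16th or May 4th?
May 16th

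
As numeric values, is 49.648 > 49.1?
True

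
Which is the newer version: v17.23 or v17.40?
v17.40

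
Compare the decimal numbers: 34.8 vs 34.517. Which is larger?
34.8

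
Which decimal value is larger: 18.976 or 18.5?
18.976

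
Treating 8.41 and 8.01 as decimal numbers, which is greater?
8.41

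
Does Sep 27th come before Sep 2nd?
No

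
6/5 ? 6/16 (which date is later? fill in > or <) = <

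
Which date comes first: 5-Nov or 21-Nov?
5-Nov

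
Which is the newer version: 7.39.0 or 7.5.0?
7.39.0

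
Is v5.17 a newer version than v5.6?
Yes. Version numbers are compared segment by segment as integers, not as decimals: minor version 17 > 6, so v5.17 > v5.6 (even though the decimal 5.17 < 5.6).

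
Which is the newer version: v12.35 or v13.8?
v13.8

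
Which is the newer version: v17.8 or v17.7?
v17.8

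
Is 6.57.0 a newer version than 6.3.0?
Yes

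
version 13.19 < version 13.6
False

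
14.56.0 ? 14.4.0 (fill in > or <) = >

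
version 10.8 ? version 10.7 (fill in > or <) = >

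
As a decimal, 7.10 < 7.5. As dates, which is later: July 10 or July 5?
July 10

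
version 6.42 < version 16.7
True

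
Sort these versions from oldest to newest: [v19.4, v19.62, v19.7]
[v19.4, v19.7, v19.62]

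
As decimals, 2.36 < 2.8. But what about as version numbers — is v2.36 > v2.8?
True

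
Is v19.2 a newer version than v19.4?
No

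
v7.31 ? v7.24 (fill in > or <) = >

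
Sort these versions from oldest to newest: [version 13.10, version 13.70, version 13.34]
[version 13.10, version 13.34, version 13.70]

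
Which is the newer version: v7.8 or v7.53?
v7.53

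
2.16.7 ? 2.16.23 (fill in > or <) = <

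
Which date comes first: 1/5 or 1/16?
1/5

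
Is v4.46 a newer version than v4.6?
Yes. Version numbers are compared segment by segment as integers, not as decimals: minor version 46 > 6, so v4.46 > v4.6 (even though the decimal 4.46 < 4.6).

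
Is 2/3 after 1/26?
Yes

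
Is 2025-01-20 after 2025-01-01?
Yes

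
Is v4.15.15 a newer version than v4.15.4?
Yes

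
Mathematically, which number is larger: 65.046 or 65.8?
65.8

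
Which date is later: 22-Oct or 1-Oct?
22-Oct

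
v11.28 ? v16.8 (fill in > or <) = <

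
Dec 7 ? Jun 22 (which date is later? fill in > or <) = >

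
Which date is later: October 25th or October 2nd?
October 25th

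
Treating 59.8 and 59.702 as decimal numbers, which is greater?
59.8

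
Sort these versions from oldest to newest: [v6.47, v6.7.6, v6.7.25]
[v6.7.6, v6.7.25, v6.47]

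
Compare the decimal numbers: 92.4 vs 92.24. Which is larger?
92.4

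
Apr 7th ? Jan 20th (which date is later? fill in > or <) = >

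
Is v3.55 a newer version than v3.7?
Yes. Version numbers are compared segment by segment as integers, not as decimals: minor version 55 > 7, so v3.55 > v3.7 (even though the decimal 3.55 < 3.7).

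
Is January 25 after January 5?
Yes. Day 25 comes after day 5 in January — this is a date comparison, not a decimal one (the decimal 1.25 would be smaller than 1.5).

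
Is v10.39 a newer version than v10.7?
Yes. Version numbers are compared segment by segment as integers, not as decimals: minor version 39 > 7, so v10.39 > v10.7 (even though the decimal 10.39 < 10.7).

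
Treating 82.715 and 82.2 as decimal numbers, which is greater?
82.715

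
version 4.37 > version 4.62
False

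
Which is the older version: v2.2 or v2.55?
v2.2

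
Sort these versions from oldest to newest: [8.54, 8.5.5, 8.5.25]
[8.5.5, 8.5.25, 8.54]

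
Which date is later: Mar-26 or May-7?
May-7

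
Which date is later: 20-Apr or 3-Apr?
20-Apr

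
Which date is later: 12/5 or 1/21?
12/5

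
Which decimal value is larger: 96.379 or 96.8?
96.8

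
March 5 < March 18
True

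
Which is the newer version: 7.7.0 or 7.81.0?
7.81.0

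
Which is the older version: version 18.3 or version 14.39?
version 14.39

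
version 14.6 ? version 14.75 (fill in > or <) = <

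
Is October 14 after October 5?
Yes. Day 14 comes after day 5 in October — this is a date comparison, not a decimal one (the decimal 10.14 would be smaller than 10.5).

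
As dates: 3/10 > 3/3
True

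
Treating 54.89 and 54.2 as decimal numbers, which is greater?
54.89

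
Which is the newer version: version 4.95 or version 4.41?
version 4.95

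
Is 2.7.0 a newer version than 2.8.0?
No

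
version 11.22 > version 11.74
False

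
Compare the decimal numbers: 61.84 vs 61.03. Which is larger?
61.84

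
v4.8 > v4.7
True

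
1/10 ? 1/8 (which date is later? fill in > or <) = >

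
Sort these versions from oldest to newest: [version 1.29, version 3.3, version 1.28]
[version 1.28, version 1.29, version 3.3]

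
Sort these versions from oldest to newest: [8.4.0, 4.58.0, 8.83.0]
[4.58.0, 8.4.0, 8.83.0]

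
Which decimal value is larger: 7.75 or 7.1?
7.75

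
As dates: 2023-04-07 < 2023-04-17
True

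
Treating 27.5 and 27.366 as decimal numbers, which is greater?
27.5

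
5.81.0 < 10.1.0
True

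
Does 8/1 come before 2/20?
No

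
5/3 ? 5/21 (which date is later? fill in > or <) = <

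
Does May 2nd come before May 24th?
Yes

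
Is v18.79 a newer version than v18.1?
Yes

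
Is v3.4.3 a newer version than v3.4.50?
No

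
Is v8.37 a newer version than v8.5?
Yes. Version numbers are compared segment by segment as integers, not as decimals: minor version 37 > 5, so v8.37 > v8.5 (even though the decimal 8.37 < 8.5).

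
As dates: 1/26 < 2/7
True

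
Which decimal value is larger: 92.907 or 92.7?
92.907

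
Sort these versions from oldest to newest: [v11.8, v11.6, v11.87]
[v11.6, v11.8, v11.87]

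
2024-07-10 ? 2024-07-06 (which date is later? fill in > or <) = >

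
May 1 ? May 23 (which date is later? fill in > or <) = <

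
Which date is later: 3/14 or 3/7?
3/14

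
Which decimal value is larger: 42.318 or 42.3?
42.318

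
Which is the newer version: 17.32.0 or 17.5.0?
17.32.0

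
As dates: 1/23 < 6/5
True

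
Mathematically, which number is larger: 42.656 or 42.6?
42.656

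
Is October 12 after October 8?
Yes. Day 12 comes after day 8 in October — this is a date comparison, not a decimal one (the decimal 10.12 would be smaller than 10.8).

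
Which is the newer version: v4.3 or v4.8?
v4.8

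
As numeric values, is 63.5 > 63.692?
False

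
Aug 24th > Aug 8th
True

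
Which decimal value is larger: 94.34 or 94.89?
94.89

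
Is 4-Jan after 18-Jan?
No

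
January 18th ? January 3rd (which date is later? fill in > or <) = >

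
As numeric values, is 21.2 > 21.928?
False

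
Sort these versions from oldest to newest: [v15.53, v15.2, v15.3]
[v15.2, v15.3, v15.53]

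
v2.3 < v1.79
False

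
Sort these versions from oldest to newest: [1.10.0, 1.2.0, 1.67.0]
[1.2.0, 1.10.0, 1.67.0]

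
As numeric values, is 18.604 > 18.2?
True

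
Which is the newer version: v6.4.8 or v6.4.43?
v6.4.43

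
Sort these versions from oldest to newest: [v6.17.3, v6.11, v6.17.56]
[v6.11, v6.17.3, v6.17.56]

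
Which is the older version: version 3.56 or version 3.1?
version 3.1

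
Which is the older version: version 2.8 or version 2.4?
version 2.4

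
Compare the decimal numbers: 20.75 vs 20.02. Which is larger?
20.75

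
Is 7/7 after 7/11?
No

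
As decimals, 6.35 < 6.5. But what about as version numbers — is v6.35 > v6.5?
True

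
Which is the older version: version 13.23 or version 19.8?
version 13.23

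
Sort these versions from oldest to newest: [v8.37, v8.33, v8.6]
[v8.6, v8.33, v8.37]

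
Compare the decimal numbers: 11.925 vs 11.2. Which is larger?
11.925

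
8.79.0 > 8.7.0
True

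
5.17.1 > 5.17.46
False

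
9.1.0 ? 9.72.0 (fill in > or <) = <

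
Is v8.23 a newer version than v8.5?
Yes. Version numbers are compared segment by segment as integers, not as decimals: minor version 23 > 5, so v8.23 > v8.5 (even though the decimal 8.23 < 8.5).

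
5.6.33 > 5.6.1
True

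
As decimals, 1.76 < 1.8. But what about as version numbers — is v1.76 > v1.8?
True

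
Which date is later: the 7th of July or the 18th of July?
the 18th of July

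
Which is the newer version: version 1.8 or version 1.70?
version 1.70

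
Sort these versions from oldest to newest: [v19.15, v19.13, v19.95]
[v19.13, v19.15, v19.95]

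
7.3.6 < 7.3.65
True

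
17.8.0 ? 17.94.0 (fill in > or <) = <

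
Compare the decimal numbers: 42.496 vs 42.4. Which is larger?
42.496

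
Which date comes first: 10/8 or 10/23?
10/8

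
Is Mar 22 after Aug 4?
No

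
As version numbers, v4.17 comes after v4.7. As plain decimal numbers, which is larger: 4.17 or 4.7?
4.7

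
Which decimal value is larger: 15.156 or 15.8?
15.8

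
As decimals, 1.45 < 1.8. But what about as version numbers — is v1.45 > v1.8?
True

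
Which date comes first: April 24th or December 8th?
April 24th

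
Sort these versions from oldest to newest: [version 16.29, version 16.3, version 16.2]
[version 16.2, version 16.3, version 16.29]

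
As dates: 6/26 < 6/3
False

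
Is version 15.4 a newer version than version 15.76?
No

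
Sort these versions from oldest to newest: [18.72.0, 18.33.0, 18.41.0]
[18.33.0, 18.41.0, 18.72.0]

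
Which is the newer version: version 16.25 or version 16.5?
version 16.25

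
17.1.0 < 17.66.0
True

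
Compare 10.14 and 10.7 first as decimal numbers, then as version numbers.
As decimals: 10.14 < 10.7. As versions: v10.14 > v10.7 (minor version 14 > 7).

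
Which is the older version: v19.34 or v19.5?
v19.5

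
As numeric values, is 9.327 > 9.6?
False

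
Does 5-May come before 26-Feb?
No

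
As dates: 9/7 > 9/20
False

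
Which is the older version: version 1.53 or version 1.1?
version 1.1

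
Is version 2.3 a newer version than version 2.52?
No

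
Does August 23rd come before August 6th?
No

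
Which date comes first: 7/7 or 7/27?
7/7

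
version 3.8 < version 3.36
True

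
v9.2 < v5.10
False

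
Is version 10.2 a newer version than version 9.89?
Yes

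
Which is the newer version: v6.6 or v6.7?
v6.7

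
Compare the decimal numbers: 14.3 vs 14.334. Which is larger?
14.334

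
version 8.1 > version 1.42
True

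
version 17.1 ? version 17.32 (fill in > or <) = <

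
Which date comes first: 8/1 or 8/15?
8/1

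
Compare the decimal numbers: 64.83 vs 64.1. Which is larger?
64.83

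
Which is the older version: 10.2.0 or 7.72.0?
7.72.0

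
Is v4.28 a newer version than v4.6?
Yes. Version numbers are compared segment by segment as integers, not as decimals: minor version 28 > 6, so v4.28 > v4.6 (even though the decimal 4.28 < 4.6).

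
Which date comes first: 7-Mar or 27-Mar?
7-Mar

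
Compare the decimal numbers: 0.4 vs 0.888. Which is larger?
0.888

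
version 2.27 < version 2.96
True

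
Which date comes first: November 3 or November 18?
November 3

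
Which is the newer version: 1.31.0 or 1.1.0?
1.31.0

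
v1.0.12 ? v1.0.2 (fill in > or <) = >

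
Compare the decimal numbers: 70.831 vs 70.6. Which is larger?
70.831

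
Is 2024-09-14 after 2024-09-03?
Yes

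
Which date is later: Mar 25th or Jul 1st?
Jul 1st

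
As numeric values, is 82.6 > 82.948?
False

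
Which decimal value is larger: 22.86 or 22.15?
22.86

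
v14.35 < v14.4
False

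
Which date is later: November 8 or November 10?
November 10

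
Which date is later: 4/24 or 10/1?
10/1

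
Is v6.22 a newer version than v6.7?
Yes. Version numbers are compared segment by segment as integers, not as decimals: minor version 22 > 7, so v6.22 > v6.7 (even though the decimal 6.22 < 6.7).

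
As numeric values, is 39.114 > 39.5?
False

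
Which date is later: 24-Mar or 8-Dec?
8-Dec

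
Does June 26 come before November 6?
Yes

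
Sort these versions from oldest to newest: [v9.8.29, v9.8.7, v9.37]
[v9.8.7, v9.8.29, v9.37]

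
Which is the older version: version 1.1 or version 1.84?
version 1.1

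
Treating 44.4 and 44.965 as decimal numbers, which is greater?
44.965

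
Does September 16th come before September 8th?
No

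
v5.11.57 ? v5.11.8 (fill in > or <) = >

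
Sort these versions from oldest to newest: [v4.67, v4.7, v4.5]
[v4.5, v4.7, v4.67]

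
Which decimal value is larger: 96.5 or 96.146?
96.5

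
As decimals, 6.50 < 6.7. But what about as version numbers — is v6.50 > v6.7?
True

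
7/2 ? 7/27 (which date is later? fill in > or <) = <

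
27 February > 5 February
True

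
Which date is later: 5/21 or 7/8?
7/8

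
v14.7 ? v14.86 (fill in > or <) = <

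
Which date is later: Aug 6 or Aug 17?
Aug 17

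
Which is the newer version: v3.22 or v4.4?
v4.4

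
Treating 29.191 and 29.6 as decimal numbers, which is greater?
29.6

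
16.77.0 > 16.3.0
True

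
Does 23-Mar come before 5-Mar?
No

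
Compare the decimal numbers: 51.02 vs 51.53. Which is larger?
51.53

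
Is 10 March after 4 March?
Yes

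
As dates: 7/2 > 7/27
False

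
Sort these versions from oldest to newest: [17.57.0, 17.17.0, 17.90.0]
[17.17.0, 17.57.0, 17.90.0]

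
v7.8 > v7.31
False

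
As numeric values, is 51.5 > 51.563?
False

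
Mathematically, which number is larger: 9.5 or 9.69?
9.69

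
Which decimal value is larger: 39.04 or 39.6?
39.6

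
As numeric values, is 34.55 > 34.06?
True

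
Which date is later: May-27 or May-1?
May-27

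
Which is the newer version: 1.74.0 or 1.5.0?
1.74.0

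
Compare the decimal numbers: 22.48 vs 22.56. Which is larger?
22.56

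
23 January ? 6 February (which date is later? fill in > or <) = <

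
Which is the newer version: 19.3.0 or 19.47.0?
19.47.0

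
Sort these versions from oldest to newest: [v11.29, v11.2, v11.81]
[v11.2, v11.29, v11.81]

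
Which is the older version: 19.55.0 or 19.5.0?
19.5.0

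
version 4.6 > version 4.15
False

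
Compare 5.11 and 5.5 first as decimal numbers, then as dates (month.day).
As decimals: 5.11 < 5.5. As dates: 5/11 is later than 5/5 (day 11 > day 5).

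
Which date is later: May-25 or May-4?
May-25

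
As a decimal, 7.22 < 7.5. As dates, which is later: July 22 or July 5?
July 22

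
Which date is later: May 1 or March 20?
May 1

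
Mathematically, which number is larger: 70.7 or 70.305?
70.7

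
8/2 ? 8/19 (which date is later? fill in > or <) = <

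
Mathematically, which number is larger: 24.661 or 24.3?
24.661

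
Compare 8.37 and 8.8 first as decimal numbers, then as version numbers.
As decimals: 8.37 < 8.8. As versions: v8.37 > v8.8 (minor version 37 > 8).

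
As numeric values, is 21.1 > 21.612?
False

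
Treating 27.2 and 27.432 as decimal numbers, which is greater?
27.432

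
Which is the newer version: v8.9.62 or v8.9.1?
v8.9.62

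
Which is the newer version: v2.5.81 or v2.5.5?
v2.5.81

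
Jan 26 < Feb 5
True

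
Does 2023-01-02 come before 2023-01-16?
Yes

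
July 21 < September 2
True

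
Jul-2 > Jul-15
False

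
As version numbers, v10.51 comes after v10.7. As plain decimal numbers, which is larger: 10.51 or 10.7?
10.7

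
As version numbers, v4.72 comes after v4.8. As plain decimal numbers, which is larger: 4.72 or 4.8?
4.8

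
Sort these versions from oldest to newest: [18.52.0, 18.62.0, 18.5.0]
[18.5.0, 18.52.0, 18.62.0]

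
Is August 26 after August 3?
Yes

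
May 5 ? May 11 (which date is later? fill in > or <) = <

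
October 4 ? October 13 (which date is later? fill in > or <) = <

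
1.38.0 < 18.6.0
True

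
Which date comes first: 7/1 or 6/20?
6/20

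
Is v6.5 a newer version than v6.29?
No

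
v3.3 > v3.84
False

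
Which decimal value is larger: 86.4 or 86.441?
86.441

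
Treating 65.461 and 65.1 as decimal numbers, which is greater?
65.461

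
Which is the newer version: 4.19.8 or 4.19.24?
4.19.24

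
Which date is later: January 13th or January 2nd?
January 13th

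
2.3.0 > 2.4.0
False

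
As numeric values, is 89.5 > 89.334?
True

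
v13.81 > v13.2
True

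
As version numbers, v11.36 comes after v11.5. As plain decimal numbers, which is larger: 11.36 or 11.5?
11.5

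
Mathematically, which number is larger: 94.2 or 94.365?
94.365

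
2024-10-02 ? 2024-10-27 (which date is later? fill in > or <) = <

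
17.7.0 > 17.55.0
False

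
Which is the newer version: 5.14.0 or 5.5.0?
5.14.0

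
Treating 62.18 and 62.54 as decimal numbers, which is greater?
62.54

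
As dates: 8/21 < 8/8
False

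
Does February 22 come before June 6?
Yes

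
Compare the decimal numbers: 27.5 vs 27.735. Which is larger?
27.735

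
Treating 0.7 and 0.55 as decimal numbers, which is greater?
0.7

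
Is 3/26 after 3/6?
Yes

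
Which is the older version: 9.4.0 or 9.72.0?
9.4.0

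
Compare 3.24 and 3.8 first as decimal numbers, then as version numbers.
As decimals: 3.24 < 3.8. As versions: v3.24 > v3.8 (minor version 24 > 8).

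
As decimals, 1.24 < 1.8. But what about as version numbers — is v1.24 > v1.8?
True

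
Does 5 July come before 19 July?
Yes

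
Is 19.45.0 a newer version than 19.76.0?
No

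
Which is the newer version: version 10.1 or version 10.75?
version 10.75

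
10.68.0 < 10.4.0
False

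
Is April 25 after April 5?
Yes. Day 25 comes after day 5 in April — this is a date comparison, not a decimal one (the decimal 4.25 would be smaller than 4.5).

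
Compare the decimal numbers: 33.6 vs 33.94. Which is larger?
33.94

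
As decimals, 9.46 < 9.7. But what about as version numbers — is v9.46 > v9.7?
True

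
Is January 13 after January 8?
Yes. Day 13 comes after day 8 in January — this is a date comparison, not a decimal one (the decimal 1.13 would be smaller than 1.8).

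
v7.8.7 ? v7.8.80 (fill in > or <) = <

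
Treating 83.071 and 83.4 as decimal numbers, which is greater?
83.4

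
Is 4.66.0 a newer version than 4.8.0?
Yes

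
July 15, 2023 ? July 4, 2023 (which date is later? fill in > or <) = >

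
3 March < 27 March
True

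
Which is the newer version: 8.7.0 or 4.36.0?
8.7.0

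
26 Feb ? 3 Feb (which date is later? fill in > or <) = >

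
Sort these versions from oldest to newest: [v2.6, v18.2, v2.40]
[v2.6, v2.40, v18.2]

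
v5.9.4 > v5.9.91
False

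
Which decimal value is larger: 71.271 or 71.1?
71.271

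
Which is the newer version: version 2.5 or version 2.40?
version 2.40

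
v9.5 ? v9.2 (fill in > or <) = >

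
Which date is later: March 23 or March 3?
March 23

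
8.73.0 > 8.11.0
True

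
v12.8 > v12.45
False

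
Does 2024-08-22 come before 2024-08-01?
No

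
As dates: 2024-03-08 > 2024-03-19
False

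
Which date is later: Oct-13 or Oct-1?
Oct-13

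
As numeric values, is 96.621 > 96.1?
True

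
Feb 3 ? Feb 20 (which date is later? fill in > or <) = <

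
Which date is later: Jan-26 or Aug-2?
Aug-2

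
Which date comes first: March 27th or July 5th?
March 27th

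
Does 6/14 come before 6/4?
No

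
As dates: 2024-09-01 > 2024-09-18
False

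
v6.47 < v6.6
False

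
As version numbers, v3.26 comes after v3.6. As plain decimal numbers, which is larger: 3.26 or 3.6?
3.6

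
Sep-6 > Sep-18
False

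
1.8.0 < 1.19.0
True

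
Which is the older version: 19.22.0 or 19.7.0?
19.7.0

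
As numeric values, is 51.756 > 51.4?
True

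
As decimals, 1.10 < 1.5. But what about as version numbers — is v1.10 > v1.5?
True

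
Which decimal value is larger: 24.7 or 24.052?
24.7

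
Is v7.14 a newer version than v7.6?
Yes. Version numbers are compared segment by segment as integers, not as decimals: minor version 14 > 6, so v7.14 > v7.6 (even though the decimal 7.14 < 7.6).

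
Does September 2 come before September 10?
Yes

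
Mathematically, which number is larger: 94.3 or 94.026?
94.3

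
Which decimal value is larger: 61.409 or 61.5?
61.5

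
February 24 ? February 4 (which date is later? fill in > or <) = >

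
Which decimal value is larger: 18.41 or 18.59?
18.59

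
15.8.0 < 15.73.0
True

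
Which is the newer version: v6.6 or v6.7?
v6.7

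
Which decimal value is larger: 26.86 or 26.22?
26.86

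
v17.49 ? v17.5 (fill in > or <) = >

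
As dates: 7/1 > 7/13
False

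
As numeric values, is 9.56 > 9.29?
True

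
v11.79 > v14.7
False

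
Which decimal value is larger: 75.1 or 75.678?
75.678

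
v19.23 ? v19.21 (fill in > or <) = >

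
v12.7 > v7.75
True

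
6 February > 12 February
False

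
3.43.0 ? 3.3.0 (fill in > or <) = >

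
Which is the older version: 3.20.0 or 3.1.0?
3.1.0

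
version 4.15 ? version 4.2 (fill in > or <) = >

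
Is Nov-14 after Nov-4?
Yes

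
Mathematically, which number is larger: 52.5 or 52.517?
52.517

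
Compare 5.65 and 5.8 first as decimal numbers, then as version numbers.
As decimals: 5.65 < 5.8. As versions: v5.65 > v5.8 (minor version 65 > 8).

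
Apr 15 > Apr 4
True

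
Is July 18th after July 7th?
Yes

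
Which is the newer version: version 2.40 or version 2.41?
version 2.41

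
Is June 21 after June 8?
Yes. Day 21 comes after day 8 in June — this is a date comparison, not a decimal one (the decimal 6.21 would be smaller than 6.8).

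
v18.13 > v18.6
True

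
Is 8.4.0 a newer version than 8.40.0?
No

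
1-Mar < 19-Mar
True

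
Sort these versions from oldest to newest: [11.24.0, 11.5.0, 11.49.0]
[11.5.0, 11.24.0, 11.49.0]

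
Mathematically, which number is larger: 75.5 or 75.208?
75.5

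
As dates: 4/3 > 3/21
True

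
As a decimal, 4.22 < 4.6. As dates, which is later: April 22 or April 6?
April 22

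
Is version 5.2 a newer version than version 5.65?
No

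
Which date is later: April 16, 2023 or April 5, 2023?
April 16, 2023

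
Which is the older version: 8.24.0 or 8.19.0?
8.19.0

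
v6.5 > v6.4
True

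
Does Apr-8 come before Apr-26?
Yes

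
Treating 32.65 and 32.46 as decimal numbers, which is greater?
32.65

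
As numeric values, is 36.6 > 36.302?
True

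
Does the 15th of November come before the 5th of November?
No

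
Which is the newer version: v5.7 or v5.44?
v5.44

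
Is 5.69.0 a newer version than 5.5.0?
Yes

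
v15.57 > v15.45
True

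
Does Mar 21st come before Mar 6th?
No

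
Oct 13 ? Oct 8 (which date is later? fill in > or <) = >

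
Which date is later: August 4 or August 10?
August 10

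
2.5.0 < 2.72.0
True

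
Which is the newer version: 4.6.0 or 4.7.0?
4.7.0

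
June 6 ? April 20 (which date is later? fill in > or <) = >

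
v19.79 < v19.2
False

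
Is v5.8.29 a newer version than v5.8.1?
Yes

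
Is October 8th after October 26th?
No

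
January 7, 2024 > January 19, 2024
False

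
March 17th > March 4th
True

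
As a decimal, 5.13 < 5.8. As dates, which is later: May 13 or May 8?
May 13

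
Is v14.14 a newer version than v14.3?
Yes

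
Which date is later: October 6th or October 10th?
October 10th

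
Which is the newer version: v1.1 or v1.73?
v1.73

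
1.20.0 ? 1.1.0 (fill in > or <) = >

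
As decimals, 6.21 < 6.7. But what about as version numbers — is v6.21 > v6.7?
True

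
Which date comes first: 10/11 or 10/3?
10/3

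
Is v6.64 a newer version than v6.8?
Yes. Version numbers are compared segment by segment as integers, not as decimals: minor version 64 > 8, so v6.64 > v6.8 (even though the decimal 6.64 < 6.8).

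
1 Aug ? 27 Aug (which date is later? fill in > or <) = <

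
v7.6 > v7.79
False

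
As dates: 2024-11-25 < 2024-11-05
False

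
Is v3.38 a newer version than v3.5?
Yes. Version numbers are compared segment by segment as integers, not as decimals: minor version 38 > 5, so v3.38 > v3.5 (even though the decimal 3.38 < 3.5).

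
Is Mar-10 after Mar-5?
Yes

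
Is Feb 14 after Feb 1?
Yes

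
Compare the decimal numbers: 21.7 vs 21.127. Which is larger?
21.7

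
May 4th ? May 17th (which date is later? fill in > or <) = <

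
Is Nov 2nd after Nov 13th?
No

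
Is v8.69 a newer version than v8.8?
Yes. Version numbers are compared segment by segment as integers, not as decimals: minor version 69 > 8, so v8.69 > v8.8 (even though the decimal 8.69 < 8.8).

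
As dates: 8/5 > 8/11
False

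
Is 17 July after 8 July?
Yes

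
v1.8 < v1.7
False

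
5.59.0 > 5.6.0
True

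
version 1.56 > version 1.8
True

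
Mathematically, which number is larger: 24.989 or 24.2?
24.989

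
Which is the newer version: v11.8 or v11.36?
v11.36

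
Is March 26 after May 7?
No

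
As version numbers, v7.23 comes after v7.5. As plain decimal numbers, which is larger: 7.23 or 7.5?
7.5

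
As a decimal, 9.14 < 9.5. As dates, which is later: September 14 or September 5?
September 14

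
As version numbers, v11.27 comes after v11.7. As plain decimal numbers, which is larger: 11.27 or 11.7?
11.7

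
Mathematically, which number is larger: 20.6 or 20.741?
20.741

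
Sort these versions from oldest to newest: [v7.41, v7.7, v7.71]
[v7.7, v7.41, v7.71]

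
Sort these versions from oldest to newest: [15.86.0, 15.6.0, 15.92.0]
[15.6.0, 15.86.0, 15.92.0]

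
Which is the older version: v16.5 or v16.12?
v16.5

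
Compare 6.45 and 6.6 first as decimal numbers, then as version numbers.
As decimals: 6.45 < 6.6. As versions: v6.45 > v6.6 (minor version 45 > 6).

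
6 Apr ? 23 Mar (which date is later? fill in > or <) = >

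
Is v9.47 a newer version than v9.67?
No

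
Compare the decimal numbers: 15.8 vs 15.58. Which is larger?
15.8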